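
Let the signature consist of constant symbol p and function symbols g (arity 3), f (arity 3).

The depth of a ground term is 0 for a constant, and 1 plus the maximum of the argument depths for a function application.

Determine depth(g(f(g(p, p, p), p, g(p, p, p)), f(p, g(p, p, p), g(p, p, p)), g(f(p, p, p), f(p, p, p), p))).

depth(g(p, p, p)) = 1 + max(0, 0, 0) = 1
depth(f(g(p, p, p), p, g(p, p, p))) = 1 + max(1, 0, 1) = 2
depth(f(p, g(p, p, p), g(p, p, p))) = 1 + max(0, 1, 1) = 2
depth(f(p, p, p)) = 1 + max(0, 0, 0) = 1
depth(g(f(p, p, p), f(p, p, p), p)) = 1 + max(1, 1, 0) = 2
depth(g(f(g(p, p, p), p, g(p, p, p)), f(p, g(p, p, p), g(p, p, p)), g(f(p, p, p), f(p, p, p), p))) = 1 + max(2, 2, 2) = 3

3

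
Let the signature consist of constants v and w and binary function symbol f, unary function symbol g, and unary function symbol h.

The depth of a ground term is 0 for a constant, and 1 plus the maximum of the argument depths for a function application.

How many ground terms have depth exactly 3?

Let N_k count ground terms of depth at most k. Each non-constant term of depth ≤ k is some function symbol applied to depth-≤(k−1) arguments, giving N_k = 2 + N_{k-1}^2 + N_{k-1} + N_{k-1}.
N_0 = 2
N_1 = 2 + 2^2 + 2 + 2 = 10
N_2 = 2 + 10^2 + 10 + 10 = 122
N_3 = 2 + 122^2 + 122 + 122 = 15130
Terms of depth exactly 3: N_3 − N_2 = 15130 − 122 = 15008.

15008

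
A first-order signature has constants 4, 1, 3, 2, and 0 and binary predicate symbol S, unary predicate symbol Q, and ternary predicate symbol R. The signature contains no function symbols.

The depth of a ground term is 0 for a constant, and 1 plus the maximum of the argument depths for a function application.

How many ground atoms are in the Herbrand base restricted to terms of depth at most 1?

155

First count ground terms of depth ≤ 1.
With no function symbols every ground term is a constant, so there are exactly 5 ground terms at every depth bound.
N_0 = 5
N_1 = 5
Explicitly: 4, 1, 3, 2, 0.
So |H| = 5.
Ground atoms are formed by filling each argument slot of a predicate with a term from H, so an r-ary predicate gives |H|^r atoms:
  S: 5^2 = 25;  Q: 5;  R: 5^3 = 125
Total ground atoms: 25 + 5 + 125 = 155.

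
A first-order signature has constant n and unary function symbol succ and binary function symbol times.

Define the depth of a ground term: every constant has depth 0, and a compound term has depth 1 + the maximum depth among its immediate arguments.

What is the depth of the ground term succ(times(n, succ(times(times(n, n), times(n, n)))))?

5

depth(times(n, n)) = 1 + max(0, 0) = 1
depth(times(times(n, n), times(n, n))) = 1 + max(1, 1) = 2
depth(succ(times(times(n, n), times(n, n)))) = 1 + depth(times(times(n, n), times(n, n))) = 1 + 2 = 3
depth(times(n, succ(times(times(n, n), times(n, n))))) = 1 + max(0, 3) = 4
depth(succ(times(n, succ(times(times(n, n), times(n, n)))))) = 1 + depth(times(n, succ(times(times(n, n), times(n, n))))) = 1 + 4 = 5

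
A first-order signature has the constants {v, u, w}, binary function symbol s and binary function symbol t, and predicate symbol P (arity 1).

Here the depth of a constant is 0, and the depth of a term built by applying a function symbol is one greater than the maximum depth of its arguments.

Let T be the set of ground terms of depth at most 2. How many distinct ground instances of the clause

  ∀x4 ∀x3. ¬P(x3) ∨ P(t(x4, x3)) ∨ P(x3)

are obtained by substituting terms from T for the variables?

783225

Ground terms of depth ≤ 2:
  If N_k denotes the number of depth-≤k ground terms, the 3 constants give N_0 = 3, and each function symbol of arity r contributes N_{k-1}^r new terms at level k: N_k = 3 + N_{k-1}^2 + N_{k-1}^2.
  N_0 = 3
  N_1 = 3 + 3^2 + 3^2 = 21
  N_2 = 3 + 21^2 + 21^2 = 885
So there are 885 ground terms available for substitution.
Each of x4, x3 ranges independently over the available ground terms, and distinct assignments produce distinct instances.
Number of ground instances = 885^2 = 783225.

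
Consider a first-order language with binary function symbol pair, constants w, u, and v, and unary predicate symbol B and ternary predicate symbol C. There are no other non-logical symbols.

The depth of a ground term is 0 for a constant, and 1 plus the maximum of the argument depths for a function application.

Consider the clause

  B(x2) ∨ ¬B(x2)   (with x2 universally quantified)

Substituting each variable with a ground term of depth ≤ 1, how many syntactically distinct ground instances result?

Ground terms of depth ≤ 1:
  Write N_k for the number of ground terms of depth ≤ k. A term of depth ≤ k is either a constant or a function symbol applied to arguments of depth ≤ k−1, so N_k = 3 + N_{k-1}^2.
  N_0 = 3
  N_1 = 3 + 3^2 = 12
  Explicitly: w, u, v, pair(w, w), pair(w, u), pair(w, v), pair(u, w), pair(u, u), pair(u, v), pair(v, w), pair(v, u), pair(v, v).
So there are 12 ground terms available for substitution.
The variable x2 ranges independently over the available ground terms, and distinct assignments produce distinct instances.
Number of ground instances = 12.

12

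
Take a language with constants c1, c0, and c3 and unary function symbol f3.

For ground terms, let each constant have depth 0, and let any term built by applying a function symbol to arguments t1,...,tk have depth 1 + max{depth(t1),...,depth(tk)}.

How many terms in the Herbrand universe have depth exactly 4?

3

Write N_k for the number of ground terms of depth ≤ k. A term of depth ≤ k is either a constant or a function symbol applied to arguments of depth ≤ k−1, so N_k = 3 + N_{k-1}.
N_0 = 3
N_1 = 3 + 3 = 6
N_2 = 3 + 6 = 9
N_3 = 3 + 9 = 12
N_4 = 3 + 12 = 15
Terms of depth exactly 4: N_4 − N_3 = 15 − 12 = 3.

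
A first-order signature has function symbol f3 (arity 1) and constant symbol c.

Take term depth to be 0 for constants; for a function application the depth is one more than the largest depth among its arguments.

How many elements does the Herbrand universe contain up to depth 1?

2

Count level by level. With function symbols f3/1, the terms of depth ≤ k are the 1 constant together with each function applied to depth-≤(k−1) tuples, so N_k = 1 + N_{k-1}.
N_0 = 1
N_1 = 1 + 1 = 2
Explicitly: c, f3(c).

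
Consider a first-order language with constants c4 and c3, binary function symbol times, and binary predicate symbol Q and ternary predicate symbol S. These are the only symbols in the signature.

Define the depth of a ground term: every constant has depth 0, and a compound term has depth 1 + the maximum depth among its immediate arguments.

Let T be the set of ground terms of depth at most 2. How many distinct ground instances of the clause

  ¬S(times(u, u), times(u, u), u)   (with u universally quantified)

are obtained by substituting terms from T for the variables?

Ground terms of depth ≤ 2:
  Let N_k count ground terms of depth at most k. Each non-constant term of depth ≤ k is some function symbol applied to depth-≤(k−1) arguments, giving N_k = 2 + N_{k-1}^2.
  N_0 = 2
  N_1 = 2 + 2^2 = 6
  N_2 = 2 + 6^2 = 38
So there are 38 ground terms available for substitution.
The variable u ranges independently over the available ground terms, and distinct assignments produce distinct instances.
Number of ground instances = 38.

38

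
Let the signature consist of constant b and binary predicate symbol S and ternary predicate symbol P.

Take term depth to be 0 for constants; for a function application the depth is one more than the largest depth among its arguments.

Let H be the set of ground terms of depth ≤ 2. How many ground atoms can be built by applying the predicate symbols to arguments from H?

2

First count ground terms of depth ≤ 2.
With no function symbols every ground term is a constant, so there is exactly 1 ground term at every depth bound.
N_0 = 1
N_1 = 1
N_2 = 1
Explicitly: b.
So |H| = 1.
Ground atoms are formed by filling each argument slot of a predicate with a term from H, so an r-ary predicate gives |H|^r atoms:
  S: 1^2 = 1;  P: 1^3 = 1
Total ground atoms: 1 + 1 = 2.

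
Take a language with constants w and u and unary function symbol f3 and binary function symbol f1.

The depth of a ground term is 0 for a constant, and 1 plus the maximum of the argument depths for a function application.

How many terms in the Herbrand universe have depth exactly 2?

66

Count level by level. With function symbols f3/1, f1/2, the terms of depth ≤ k are the 2 constants together with each function applied to depth-≤(k−1) tuples, so N_k = 2 + N_{k-1} + N_{k-1}^2.
N_0 = 2
N_1 = 2 + 2 + 2^2 = 8
N_2 = 2 + 8 + 8^2 = 74
Terms of depth exactly 2: N_2 − N_1 = 74 − 8 = 66.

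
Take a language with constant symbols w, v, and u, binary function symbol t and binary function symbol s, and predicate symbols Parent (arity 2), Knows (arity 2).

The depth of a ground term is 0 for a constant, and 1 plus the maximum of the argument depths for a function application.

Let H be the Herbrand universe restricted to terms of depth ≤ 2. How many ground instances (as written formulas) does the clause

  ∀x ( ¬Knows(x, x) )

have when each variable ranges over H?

Ground terms of depth ≤ 2:
  Count level by level. With function symbols t/2, s/2, the terms of depth ≤ k are the 3 constants together with each function applied to depth-≤(k−1) tuples, so N_k = 3 + N_{k-1}^2 + N_{k-1}^2.
  N_0 = 3
  N_1 = 3 + 3^2 + 3^2 = 21
  N_2 = 3 + 21^2 + 21^2 = 885
So there are 885 ground terms available for substitution.
There is 1 variable to instantiate (x),  occurring in at least one literal, so different choices give different ground instances.
Number of ground instances = 885.

885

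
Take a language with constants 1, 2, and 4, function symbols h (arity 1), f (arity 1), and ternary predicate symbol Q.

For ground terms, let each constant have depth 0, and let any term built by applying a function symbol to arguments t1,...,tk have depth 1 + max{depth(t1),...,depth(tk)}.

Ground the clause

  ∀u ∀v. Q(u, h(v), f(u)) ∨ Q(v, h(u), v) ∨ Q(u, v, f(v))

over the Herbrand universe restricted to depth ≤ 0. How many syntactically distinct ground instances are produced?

9

Ground terms of depth ≤ 0:
  Let N_k = |{terms of depth ≤ k}|. Then N_0 = 3 and N_k = 3 + N_{k-1} + N_{k-1} for k ≥ 1 (one summand per function symbol, arity giving the exponent).
  N_0 = 3
So there are 3 ground terms available for substitution.
There are 2 variables to instantiate (u, v), each occurring in at least one literal, so different choices give different ground instances.
Number of ground instances = 3^2 = 9.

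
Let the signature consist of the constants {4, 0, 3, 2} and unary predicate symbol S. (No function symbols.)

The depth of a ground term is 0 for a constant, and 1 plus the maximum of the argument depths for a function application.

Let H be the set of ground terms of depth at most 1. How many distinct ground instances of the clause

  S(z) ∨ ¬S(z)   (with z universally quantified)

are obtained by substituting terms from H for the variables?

Ground terms of depth ≤ 1:
  With no function symbols every ground term is a constant, so there are exactly 4 ground terms at every depth bound.
  N_0 = 4
  N_1 = 4
  Explicitly: 4, 0, 3, 2.
So there are 4 ground terms available for substitution.
The body mentions the single quantified variable z; since ground terms form a free algebra, no two substitutions collapse to the same formula.
Number of ground instances = 4.

4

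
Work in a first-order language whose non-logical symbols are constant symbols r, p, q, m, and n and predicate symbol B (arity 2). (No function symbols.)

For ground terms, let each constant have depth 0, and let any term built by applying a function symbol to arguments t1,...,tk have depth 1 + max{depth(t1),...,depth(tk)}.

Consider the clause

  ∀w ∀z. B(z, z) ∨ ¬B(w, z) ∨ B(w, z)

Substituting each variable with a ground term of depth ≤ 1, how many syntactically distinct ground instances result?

Ground terms of depth ≤ 1:
  With no function symbols every ground term is a constant, so there are exactly 5 ground terms at every depth bound.
  N_0 = 5
  N_1 = 5
  Explicitly: r, p, q, m, n.
So there are 5 ground terms available for substitution.
Each of w, z ranges independently over the available ground terms, and distinct assignments produce distinct instances.
Number of ground instances = 5^2 = 25.

25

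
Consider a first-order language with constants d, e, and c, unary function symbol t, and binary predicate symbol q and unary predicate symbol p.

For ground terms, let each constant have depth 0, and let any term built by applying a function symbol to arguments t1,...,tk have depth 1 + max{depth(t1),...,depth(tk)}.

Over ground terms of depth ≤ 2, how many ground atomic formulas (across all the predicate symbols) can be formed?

90

First count ground terms of depth ≤ 2.
Let N_k count ground terms of depth at most k. Each non-constant term of depth ≤ k is some function symbol applied to depth-≤(k−1) arguments, giving N_k = 3 + N_{k-1}.
N_0 = 3
N_1 = 3 + 3 = 6
N_2 = 3 + 6 = 9
Explicitly: d, e, c, t(d), t(e), t(c), t(t(d)), t(t(e)), t(t(c)).
So |H| = 9.
Each predicate of arity r yields |H|^r ground atoms (one per choice of an r-tuple from H):
  q: 9^2 = 81;  p: 9
Total ground atoms: 81 + 9 = 90.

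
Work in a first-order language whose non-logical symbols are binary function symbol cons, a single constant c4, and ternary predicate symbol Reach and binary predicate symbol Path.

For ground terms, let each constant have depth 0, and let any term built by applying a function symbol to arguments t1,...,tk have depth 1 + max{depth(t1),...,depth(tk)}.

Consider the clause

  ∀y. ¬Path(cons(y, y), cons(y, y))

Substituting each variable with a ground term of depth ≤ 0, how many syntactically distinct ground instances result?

1

Ground terms of depth ≤ 0:
  Count level by level. With function symbols cons/2, the terms of depth ≤ k are the 1 constant together with each function applied to depth-≤(k−1) tuples, so N_k = 1 + N_{k-1}^2.
  N_0 = 1
So there is exactly 1 ground term available for substitution.
There is 1 variable to instantiate (y),  occurring in at least one literal, so different choices give different ground instances.
Number of ground instances = 1.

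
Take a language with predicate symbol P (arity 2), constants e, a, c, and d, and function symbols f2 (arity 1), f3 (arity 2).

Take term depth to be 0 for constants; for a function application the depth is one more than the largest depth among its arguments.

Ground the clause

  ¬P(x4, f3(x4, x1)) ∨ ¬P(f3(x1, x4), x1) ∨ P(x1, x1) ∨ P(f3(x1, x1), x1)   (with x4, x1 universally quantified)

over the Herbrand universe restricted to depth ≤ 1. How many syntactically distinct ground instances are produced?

Ground terms of depth ≤ 1:
  Write N_k for the number of ground terms of depth ≤ k. A term of depth ≤ k is either a constant or a function symbol applied to arguments of depth ≤ k−1, so N_k = 4 + N_{k-1} + N_{k-1}^2.
  N_0 = 4
  N_1 = 4 + 4 + 4^2 = 24
So there are 24 ground terms available for substitution.
There are 2 variables to instantiate (x4, x1), each occurring in at least one literal, so different choices give different ground instances.
Number of ground instances = 24^2 = 576.

576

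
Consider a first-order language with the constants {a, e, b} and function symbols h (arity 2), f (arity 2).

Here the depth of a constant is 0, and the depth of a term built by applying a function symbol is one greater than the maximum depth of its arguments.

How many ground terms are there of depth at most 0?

Let N_k = |{terms of depth ≤ k}|. Then N_0 = 3 and N_k = 3 + N_{k-1}^2 + N_{k-1}^2 for k ≥ 1 (one summand per function symbol, arity giving the exponent).
N_0 = 3
Explicitly: a, e, b.

3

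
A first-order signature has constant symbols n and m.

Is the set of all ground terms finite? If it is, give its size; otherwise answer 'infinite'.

There are no function symbols, so every ground term is one of the 2 constants.
The Herbrand universe is {n, m}, which is finite with 2 elements.

2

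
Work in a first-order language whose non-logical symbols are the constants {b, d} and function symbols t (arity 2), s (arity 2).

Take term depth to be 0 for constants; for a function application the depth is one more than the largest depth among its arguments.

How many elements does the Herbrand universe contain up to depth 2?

202

Let N_k count ground terms of depth at most k. Each non-constant term of depth ≤ k is some function symbol applied to depth-≤(k−1) arguments, giving N_k = 2 + N_{k-1}^2 + N_{k-1}^2.
N_0 = 2
N_1 = 2 + 2^2 + 2^2 = 10
N_2 = 2 + 10^2 + 10^2 = 202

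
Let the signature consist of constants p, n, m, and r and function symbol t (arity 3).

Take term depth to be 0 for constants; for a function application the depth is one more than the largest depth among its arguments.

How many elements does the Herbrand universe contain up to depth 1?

68

Write N_k for the number of ground terms of depth ≤ k. A term of depth ≤ k is either a constant or a function symbol applied to arguments of depth ≤ k−1, so N_k = 4 + N_{k-1}^3.
N_0 = 4
N_1 = 4 + 4^3 = 68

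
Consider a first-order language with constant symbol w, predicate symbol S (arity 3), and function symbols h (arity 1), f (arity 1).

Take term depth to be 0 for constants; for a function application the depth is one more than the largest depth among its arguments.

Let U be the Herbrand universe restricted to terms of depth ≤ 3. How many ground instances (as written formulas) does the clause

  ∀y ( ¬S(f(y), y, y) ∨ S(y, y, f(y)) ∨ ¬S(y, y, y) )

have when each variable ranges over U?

Ground terms of depth ≤ 3:
  Let N_k count ground terms of depth at most k. Each non-constant term of depth ≤ k is some function symbol applied to depth-≤(k−1) arguments, giving N_k = 1 + N_{k-1} + N_{k-1}.
  N_0 = 1
  N_1 = 1 + 1 + 1 = 3
  N_2 = 1 + 3 + 3 = 7
  N_3 = 1 + 7 + 7 = 15
So there are 15 ground terms available for substitution.
The variable y ranges independently over the available ground terms, and distinct assignments produce distinct instances.
Number of ground instances = 15.

15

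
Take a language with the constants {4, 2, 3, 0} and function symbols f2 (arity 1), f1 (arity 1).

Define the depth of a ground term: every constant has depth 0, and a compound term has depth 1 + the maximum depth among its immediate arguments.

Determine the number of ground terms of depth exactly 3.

Write N_k for the number of ground terms of depth ≤ k. A term of depth ≤ k is either a constant or a function symbol applied to arguments of depth ≤ k−1, so N_k = 4 + N_{k-1} + N_{k-1}.
N_0 = 4
N_1 = 4 + 4 + 4 = 12
N_2 = 4 + 12 + 12 = 28
N_3 = 4 + 28 + 28 = 60
Terms of depth exactly 3: N_3 − N_2 = 60 − 28 = 32.

32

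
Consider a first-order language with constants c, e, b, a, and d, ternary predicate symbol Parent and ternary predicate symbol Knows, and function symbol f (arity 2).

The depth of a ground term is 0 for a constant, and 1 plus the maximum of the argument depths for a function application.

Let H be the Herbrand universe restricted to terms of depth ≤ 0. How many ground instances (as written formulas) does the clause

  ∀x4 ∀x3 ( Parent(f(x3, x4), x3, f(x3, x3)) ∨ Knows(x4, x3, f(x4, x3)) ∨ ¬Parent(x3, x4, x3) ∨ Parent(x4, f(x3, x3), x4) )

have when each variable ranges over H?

25

Ground terms of depth ≤ 0:
  Let N_k = |{terms of depth ≤ k}|. Then N_0 = 5 and N_k = 5 + N_{k-1}^2 for k ≥ 1 (one summand per function symbol, arity giving the exponent).
  N_0 = 5
  Explicitly: c, e, b, a, d.
So there are 5 ground terms available for substitution.
The clause has 2 distinct variables (x4, x3), each appearing in the body. In the free term algebra distinct substitutions yield syntactically distinct ground instances.
Number of ground instances = 5^2 = 25.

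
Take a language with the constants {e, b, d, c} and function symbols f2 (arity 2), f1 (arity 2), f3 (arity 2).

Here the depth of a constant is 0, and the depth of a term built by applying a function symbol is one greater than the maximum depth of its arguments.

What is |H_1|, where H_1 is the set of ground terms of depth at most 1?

Count level by level. With function symbols f2/2, f1/2, f3/2, the terms of depth ≤ k are the 4 constants together with each function applied to depth-≤(k−1) tuples, so N_k = 4 + N_{k-1}^2 + N_{k-1}^2 + N_{k-1}^2.
N_0 = 4
N_1 = 4 + 4^2 + 4^2 + 4^2 = 52

52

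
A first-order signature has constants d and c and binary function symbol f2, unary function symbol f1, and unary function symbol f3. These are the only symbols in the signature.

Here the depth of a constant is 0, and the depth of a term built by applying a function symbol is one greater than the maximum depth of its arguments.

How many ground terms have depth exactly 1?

Let N_k = |{terms of depth ≤ k}|. Then N_0 = 2 and N_k = 2 + N_{k-1}^2 + N_{k-1} + N_{k-1} for k ≥ 1 (one summand per function symbol, arity giving the exponent).
N_0 = 2
N_1 = 2 + 2^2 + 2 + 2 = 10
Terms of depth exactly 1: N_1 − N_0 = 10 − 2 = 8.

8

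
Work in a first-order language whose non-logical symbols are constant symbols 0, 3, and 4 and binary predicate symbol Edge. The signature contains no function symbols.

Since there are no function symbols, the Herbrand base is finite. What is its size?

9

With no function symbols, the Herbrand universe is just the 3 constants.
Ground atoms per predicate: Edge: 3^2 = 9.
Herbrand base size = 9 = 9.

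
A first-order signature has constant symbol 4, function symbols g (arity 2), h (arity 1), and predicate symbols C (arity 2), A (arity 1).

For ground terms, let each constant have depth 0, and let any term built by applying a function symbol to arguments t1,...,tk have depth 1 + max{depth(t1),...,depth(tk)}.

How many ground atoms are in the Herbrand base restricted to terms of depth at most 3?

First count ground terms of depth ≤ 3.
Let N_k = |{terms of depth ≤ k}|. Then N_0 = 1 and N_k = 1 + N_{k-1}^2 + N_{k-1} for k ≥ 1 (one summand per function symbol, arity giving the exponent).
N_0 = 1
N_1 = 1 + 1^2 + 1 = 3
N_2 = 1 + 3^2 + 3 = 13
N_3 = 1 + 13^2 + 13 = 183
So |H| = 183.
For each predicate symbol, the number of ground atoms is |H| raised to its arity; summing:
  C: 183^2 = 33489;  A: 183
Total ground atoms: 33489 + 183 = 33672.

33672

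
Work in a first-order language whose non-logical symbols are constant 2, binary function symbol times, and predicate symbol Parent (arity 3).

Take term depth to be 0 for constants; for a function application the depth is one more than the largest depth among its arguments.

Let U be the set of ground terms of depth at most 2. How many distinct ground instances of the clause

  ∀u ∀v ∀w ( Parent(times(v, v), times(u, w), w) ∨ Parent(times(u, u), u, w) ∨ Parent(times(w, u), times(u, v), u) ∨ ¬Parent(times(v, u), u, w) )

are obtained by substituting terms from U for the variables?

125

Ground terms of depth ≤ 2:
  Write N_k for the number of ground terms of depth ≤ k. A term of depth ≤ k is either a constant or a function symbol applied to arguments of depth ≤ k−1, so N_k = 1 + N_{k-1}^2.
  N_0 = 1
  N_1 = 1 + 1^2 = 2
  N_2 = 1 + 2^2 = 5
  Explicitly: 2, times(2, 2), times(2, times(2, 2)), times(times(2, 2), 2), times(times(2, 2), times(2, 2)).
So there are 5 ground terms available for substitution.
The body mentions every one of the 3 quantified variables; since ground terms form a free algebra, no two substitutions collapse to the same formula.
Number of ground instances = 5^3 = 125.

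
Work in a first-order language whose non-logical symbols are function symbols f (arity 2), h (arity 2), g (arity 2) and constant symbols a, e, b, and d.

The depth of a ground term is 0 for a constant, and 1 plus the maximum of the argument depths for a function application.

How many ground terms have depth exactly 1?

Let N_k count ground terms of depth at most k. Each non-constant term of depth ≤ k is some function symbol applied to depth-≤(k−1) arguments, giving N_k = 4 + N_{k-1}^2 + N_{k-1}^2 + N_{k-1}^2.
N_0 = 4
N_1 = 4 + 4^2 + 4^2 + 4^2 = 52
Terms of depth exactly 1: N_1 − N_0 = 52 − 4 = 48.

48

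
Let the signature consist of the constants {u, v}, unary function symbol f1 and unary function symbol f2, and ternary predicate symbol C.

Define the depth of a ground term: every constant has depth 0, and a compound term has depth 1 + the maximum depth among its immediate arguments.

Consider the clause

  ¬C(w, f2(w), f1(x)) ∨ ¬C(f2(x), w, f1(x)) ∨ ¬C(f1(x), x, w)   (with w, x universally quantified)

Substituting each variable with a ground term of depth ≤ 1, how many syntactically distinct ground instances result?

Ground terms of depth ≤ 1:
  Let N_k = |{terms of depth ≤ k}|. Then N_0 = 2 and N_k = 2 + N_{k-1} + N_{k-1} for k ≥ 1 (one summand per function symbol, arity giving the exponent).
  N_0 = 2
  N_1 = 2 + 2 + 2 = 6
So there are 6 ground terms available for substitution.
There are 2 variables to instantiate (w, x), each occurring in at least one literal, so different choices give different ground instances.
Number of ground instances = 6^2 = 36.

36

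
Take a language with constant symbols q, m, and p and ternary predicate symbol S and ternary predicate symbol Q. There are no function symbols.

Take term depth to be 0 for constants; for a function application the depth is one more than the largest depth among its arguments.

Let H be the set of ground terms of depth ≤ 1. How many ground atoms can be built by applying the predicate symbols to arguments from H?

54

First count ground terms of depth ≤ 1.
With no function symbols every ground term is a constant, so there are exactly 3 ground terms at every depth bound.
N_0 = 3
N_1 = 3
So |H| = 3.
Each predicate of arity r yields |H|^r ground atoms (one per choice of an r-tuple from H):
  S: 3^3 = 27;  Q: 3^3 = 27
Total ground atoms: 27 + 27 = 54.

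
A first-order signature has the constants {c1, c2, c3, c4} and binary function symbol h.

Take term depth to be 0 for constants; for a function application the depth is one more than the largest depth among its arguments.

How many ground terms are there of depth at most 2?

404

If N_k denotes the number of depth-≤k ground terms, the 4 constants give N_0 = 4, and each function symbol of arity r contributes N_{k-1}^r new terms at level k: N_k = 4 + N_{k-1}^2.
N_0 = 4
N_1 = 4 + 4^2 = 20
N_2 = 4 + 20^2 = 404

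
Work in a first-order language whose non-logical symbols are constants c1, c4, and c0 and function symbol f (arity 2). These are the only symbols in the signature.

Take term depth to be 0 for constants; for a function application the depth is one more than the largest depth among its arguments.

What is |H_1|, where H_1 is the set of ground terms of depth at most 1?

Write N_k for the number of ground terms of depth ≤ k. A term of depth ≤ k is either a constant or a function symbol applied to arguments of depth ≤ k−1, so N_k = 3 + N_{k-1}^2.
N_0 = 3
N_1 = 3 + 3^2 = 12
Explicitly: c1, c4, c0, f(c1, c1), f(c1, c4), f(c1, c0), f(c4, c1), f(c4, c4), f(c4, c0), f(c0, c1), f(c0, c4), f(c0, c0).

12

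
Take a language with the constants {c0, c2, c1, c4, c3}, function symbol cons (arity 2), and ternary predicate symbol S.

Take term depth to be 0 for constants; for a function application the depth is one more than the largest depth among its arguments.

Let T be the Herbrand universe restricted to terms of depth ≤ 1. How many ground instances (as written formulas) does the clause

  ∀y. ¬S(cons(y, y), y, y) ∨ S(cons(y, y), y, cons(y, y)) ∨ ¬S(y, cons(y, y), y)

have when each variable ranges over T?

Ground terms of depth ≤ 1:
  Write N_k for the number of ground terms of depth ≤ k. A term of depth ≤ k is either a constant or a function symbol applied to arguments of depth ≤ k−1, so N_k = 5 + N_{k-1}^2.
  N_0 = 5
  N_1 = 5 + 5^2 = 30
So there are 30 ground terms available for substitution.
The body mentions the single quantified variable y; since ground terms form a free algebra, no two substitutions collapse to the same formula.
Number of ground instances = 30.

30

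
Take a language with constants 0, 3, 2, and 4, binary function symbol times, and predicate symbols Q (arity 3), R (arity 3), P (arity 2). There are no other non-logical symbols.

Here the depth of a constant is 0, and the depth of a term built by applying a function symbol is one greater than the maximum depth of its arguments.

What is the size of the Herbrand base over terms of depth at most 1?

16400

First count ground terms of depth ≤ 1.
Count level by level. With function symbols times/2, the terms of depth ≤ k are the 4 constants together with each function applied to depth-≤(k−1) tuples, so N_k = 4 + N_{k-1}^2.
N_0 = 4
N_1 = 4 + 4^2 = 20
So |H| = 20.
A ground atom is a predicate applied to a tuple of terms from H, so the count is the sum over predicates of |H|^arity:
  Q: 20^3 = 8000;  R: 20^3 = 8000;  P: 20^2 = 400
Total ground atoms: 8000 + 8000 + 400 = 16400.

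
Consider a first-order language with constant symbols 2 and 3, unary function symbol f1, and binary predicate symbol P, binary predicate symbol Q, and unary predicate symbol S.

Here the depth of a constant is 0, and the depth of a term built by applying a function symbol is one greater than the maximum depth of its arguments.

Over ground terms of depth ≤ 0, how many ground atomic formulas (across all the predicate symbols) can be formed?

10

First count ground terms of depth ≤ 0.
Let N_k = |{terms of depth ≤ k}|. Then N_0 = 2 and N_k = 2 + N_{k-1} for k ≥ 1 (one summand per function symbol, arity giving the exponent).
N_0 = 2
Explicitly: 2, 3.
So |H| = 2.
Each predicate of arity r yields |H|^r ground atoms (one per choice of an r-tuple from H):
  P: 2^2 = 4;  Q: 2^2 = 4;  S: 2
Total ground atoms: 4 + 4 + 2 = 10.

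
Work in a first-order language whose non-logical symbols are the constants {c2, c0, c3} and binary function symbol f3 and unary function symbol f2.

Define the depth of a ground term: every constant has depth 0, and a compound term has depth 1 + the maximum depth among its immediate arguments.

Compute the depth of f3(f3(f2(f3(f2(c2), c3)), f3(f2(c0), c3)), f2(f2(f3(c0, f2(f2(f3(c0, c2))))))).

depth(f2(c2)) = 1 + depth(c2) = 1 + 0 = 1
depth(f3(f2(c2), c3)) = 1 + max(1, 0) = 2
depth(f2(f3(f2(c2), c3))) = 1 + depth(f3(f2(c2), c3)) = 1 + 2 = 3
depth(f2(c0)) = 1 + depth(c0) = 1 + 0 = 1
depth(f3(f2(c0), c3)) = 1 + max(1, 0) = 2
depth(f3(f2(f3(f2(c2), c3)), f3(f2(c0), c3))) = 1 + max(3, 2) = 4
depth(f3(c0, c2)) = 1 + max(0, 0) = 1
depth(f2(f3(c0, c2))) = 1 + depth(f3(c0, c2)) = 1 + 1 = 2
depth(f2(f2(f3(c0, c2)))) = 1 + depth(f2(f3(c0, c2))) = 1 + 2 = 3
depth(f3(c0, f2(f2(f3(c0, c2))))) = 1 + max(0, 3) = 4
depth(f2(f3(c0, f2(f2(f3(c0, c2)))))) = 1 + depth(f3(c0, f2(f2(f3(c0, c2))))) = 1 + 4 = 5
depth(f2(f2(f3(c0, f2(f2(f3(c0, c2))))))) = 1 + depth(f2(f3(c0, f2(f2(f3(c0, c2)))))) = 1 + 5 = 6
depth(f3(f3(f2(f3(f2(c2), c3)), f3(f2(c0), c3)), f2(f2(f3(c0, f2(f2(f3(c0, c2)))))))) = 1 + max(4, 6) = 7

7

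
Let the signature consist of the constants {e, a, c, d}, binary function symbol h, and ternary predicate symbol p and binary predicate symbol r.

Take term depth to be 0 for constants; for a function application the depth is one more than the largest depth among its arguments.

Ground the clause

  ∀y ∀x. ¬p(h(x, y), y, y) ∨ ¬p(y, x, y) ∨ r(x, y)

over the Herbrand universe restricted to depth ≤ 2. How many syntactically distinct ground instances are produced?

163216

Ground terms of depth ≤ 2:
  If N_k denotes the number of depth-≤k ground terms, the 4 constants give N_0 = 4, and each function symbol of arity r contributes N_{k-1}^r new terms at level k: N_k = 4 + N_{k-1}^2.
  N_0 = 4
  N_1 = 4 + 4^2 = 20
  N_2 = 4 + 20^2 = 404
So there are 404 ground terms available for substitution.
The clause has 2 distinct variables (y, x), each appearing in the body. In the free term algebra distinct substitutions yield syntactically distinct ground instances.
Number of ground instances = 404^2 = 163216.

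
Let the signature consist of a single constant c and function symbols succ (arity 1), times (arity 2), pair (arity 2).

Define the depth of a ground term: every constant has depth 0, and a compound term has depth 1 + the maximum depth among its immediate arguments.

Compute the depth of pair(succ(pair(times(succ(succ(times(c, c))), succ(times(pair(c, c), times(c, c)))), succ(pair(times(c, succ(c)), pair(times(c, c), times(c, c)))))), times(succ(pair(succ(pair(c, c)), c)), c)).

7

depth(times(c, c)) = 1 + max(0, 0) = 1
depth(succ(times(c, c))) = 1 + depth(times(c, c)) = 1 + 1 = 2
depth(succ(succ(times(c, c)))) = 1 + depth(succ(times(c, c))) = 1 + 2 = 3
depth(pair(c, c)) = 1 + max(0, 0) = 1
depth(times(pair(c, c), times(c, c))) = 1 + max(1, 1) = 2
depth(succ(times(pair(c, c), times(c, c)))) = 1 + depth(times(pair(c, c), times(c, c))) = 1 + 2 = 3
depth(times(succ(succ(times(c, c))), succ(times(pair(c, c), times(c, c))))) = 1 + max(3, 3) = 4
depth(succ(c)) = 1 + depth(c) = 1 + 0 = 1
depth(times(c, succ(c))) = 1 + max(0, 1) = 2
depth(pair(times(c, c), times(c, c))) = 1 + max(1, 1) = 2
depth(pair(times(c, succ(c)), pair(times(c, c), times(c, c)))) = 1 + max(2, 2) = 3
depth(succ(pair(times(c, succ(c)), pair(times(c, c), times(c, c))))) = 1 + depth(pair(times(c, succ(c)), pair(times(c, c), times(c, c)))) = 1 + 3 = 4
depth(pair(times(succ(succ(times(c, c))), succ(times(pair(c, c), times(c, c)))), succ(pair(times(c, succ(c)), pair(times(c, c), times(c, c)))))) = 1 + max(4, 4) = 5
depth(succ(pair(times(succ(succ(times(c, c))), succ(times(pair(c, c), times(c, c)))), succ(pair(times(c, succ(c)), pair(times(c, c), times(c, c))))))) = 1 + depth(pair(times(succ(succ(times(c, c))), succ(times(pair(c, c), times(c, c)))), succ(pair(times(c, succ(c)), pair(times(c, c), times(c, c)))))) = 1 + 5 = 6
depth(succ(pair(c, c))) = 1 + depth(pair(c, c)) = 1 + 1 = 2
depth(pair(succ(pair(c, c)), c)) = 1 + max(2, 0) = 3
depth(succ(pair(succ(pair(c, c)), c))) = 1 + depth(pair(succ(pair(c, c)), c)) = 1 + 3 = 4
depth(times(succ(pair(succ(pair(c, c)), c)), c)) = 1 + max(4, 0) = 5
depth(pair(succ(pair(times(succ(succ(times(c, c))), succ(times(pair(c, c), times(c, c)))), succ(pair(times(c, succ(c)), pair(times(c, c), times(c, c)))))), times(succ(pair(succ(pair(c, c)), c)), c))) = 1 + max(6, 5) = 7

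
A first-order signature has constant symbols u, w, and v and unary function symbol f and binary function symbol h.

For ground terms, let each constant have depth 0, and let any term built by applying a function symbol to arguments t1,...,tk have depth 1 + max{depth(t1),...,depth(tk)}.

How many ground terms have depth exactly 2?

If N_k denotes the number of depth-≤k ground terms, the 3 constants give N_0 = 3, and each function symbol of arity r contributes N_{k-1}^r new terms at level k: N_k = 3 + N_{k-1} + N_{k-1}^2.
N_0 = 3
N_1 = 3 + 3 + 3^2 = 15
N_2 = 3 + 15 + 15^2 = 243
Terms of depth exactly 2: N_2 − N_1 = 243 − 15 = 228.

228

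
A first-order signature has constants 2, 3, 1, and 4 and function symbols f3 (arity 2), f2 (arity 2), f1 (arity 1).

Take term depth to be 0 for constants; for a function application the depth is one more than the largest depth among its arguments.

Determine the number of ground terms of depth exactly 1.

36

Let N_k = |{terms of depth ≤ k}|. Then N_0 = 4 and N_k = 4 + N_{k-1}^2 + N_{k-1}^2 + N_{k-1} for k ≥ 1 (one summand per function symbol, arity giving the exponent).
N_0 = 4
N_1 = 4 + 4^2 + 4^2 + 4 = 40
Terms of depth exactly 1: N_1 − N_0 = 40 − 4 = 36.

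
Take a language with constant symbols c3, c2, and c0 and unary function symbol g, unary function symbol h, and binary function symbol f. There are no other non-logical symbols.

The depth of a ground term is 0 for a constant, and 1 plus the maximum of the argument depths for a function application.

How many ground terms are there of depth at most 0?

Count level by level. With function symbols g/1, h/1, f/2, the terms of depth ≤ k are the 3 constants together with each function applied to depth-≤(k−1) tuples, so N_k = 3 + N_{k-1} + N_{k-1} + N_{k-1}^2.
N_0 = 3
Explicitly: c3, c2, c0.

3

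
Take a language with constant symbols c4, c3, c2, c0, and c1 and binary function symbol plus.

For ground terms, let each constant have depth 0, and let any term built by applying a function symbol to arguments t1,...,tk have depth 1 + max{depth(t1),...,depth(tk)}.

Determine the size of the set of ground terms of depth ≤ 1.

If N_k denotes the number of depth-≤k ground terms, the 5 constants give N_0 = 5, and each function symbol of arity r contributes N_{k-1}^r new terms at level k: N_k = 5 + N_{k-1}^2.
N_0 = 5
N_1 = 5 + 5^2 = 30

30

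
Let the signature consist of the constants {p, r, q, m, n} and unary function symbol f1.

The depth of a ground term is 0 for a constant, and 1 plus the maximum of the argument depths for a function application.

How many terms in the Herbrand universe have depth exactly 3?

5

Let N_k count ground terms of depth at most k. Each non-constant term of depth ≤ k is some function symbol applied to depth-≤(k−1) arguments, giving N_k = 5 + N_{k-1}.
N_0 = 5
N_1 = 5 + 5 = 10
N_2 = 5 + 10 = 15
N_3 = 5 + 15 = 20
Terms of depth exactly 3: N_3 − N_2 = 20 − 15 = 5.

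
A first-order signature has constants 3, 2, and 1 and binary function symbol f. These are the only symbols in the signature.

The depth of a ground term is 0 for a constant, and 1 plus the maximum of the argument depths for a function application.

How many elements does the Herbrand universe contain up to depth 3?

Count level by level. With function symbols f/2, the terms of depth ≤ k are the 3 constants together with each function applied to depth-≤(k−1) tuples, so N_k = 3 + N_{k-1}^2.
N_0 = 3
N_1 = 3 + 3^2 = 12
N_2 = 3 + 12^2 = 147
N_3 = 3 + 147^2 = 21612

21612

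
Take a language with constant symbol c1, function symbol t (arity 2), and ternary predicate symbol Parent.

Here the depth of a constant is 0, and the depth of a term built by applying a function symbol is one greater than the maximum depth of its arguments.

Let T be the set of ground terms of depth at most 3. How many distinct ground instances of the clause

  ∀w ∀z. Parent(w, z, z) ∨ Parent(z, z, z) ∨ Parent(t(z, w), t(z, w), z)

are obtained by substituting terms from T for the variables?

676

Ground terms of depth ≤ 3:
  Let N_k count ground terms of depth at most k. Each non-constant term of depth ≤ k is some function symbol applied to depth-≤(k−1) arguments, giving N_k = 1 + N_{k-1}^2.
  N_0 = 1
  N_1 = 1 + 1^2 = 2
  N_2 = 1 + 2^2 = 5
  N_3 = 1 + 5^2 = 26
So there are 26 ground terms available for substitution.
There are 2 variables to instantiate (w, z), each occurring in at least one literal, so different choices give different ground instances.
Number of ground instances = 26^2 = 676.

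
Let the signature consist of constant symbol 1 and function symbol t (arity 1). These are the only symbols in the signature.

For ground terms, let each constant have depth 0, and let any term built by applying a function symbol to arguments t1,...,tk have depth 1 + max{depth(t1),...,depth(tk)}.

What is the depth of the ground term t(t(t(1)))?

depth(t(1)) = 1 + depth(1) = 1 + 0 = 1
depth(t(t(1))) = 1 + depth(t(1)) = 1 + 1 = 2
depth(t(t(t(1)))) = 1 + depth(t(t(1))) = 1 + 2 = 3

3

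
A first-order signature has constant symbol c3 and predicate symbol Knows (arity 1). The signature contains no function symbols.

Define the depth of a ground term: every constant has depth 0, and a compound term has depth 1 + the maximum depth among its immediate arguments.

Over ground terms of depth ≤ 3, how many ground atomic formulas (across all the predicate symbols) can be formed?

First count ground terms of depth ≤ 3.
With no function symbols every ground term is a constant, so there is exactly 1 ground term at every depth bound.
N_0 = 1
N_1 = 1
N_2 = 1
N_3 = 1
So |H| = 1.
For each predicate symbol, the number of ground atoms is |H| raised to its arity; summing:
  Knows: 1
Total ground atoms: 1.

1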